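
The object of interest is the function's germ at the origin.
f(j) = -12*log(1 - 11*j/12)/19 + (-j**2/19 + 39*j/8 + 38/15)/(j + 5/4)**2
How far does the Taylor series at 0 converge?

The radius of convergence is 12/11.

Denominator factor (j + 5/4)^2: pole of order 2 at -5/4, modulus 5/4.
Branch term (-12/19)*log(1 - j/(12/11)): its argument vanishes at j = 12/11, a logarithmic branch point, modulus 12/11.
The radius of convergence is the smallest modulus among the singular points: 12/11.


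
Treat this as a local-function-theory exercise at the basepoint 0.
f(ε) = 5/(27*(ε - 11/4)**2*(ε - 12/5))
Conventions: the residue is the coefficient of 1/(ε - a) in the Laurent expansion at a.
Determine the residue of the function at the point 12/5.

At the order-1 pole 12/5 set g(ε) = (ε - (12/5))*f(ε) = 5/(27*(ε - 11/4)**2).
Simple pole: residue = g(a) at a = 12/5, which is 2000/1323.

The residue is 2000/1323.


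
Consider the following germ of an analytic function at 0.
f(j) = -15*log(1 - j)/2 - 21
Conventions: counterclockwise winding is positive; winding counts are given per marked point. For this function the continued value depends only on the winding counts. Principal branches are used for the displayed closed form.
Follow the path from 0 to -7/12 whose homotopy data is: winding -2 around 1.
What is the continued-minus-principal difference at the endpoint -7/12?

Continued minus principal equals (30)*pi*i.

The rational part is single-valued and drops out of the difference; each branch term changes only by its own monodromy.
(-15/2)*log(1 - j/(1)): each positive loop around 1 adds 2*pi*i to the log, so winding -2 contributes (-15/2)*(-2)*2*pi*i = (30)*pi*i.
Summing the contributions at j = -7/12 gives (30)*pi*i.


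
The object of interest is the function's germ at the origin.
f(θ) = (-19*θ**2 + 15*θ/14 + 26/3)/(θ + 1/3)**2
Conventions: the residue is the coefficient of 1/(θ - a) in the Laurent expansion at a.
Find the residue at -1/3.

At the order-2 pole -1/3 set g(θ) = (θ - (-1/3))^2*f(θ) = -19*θ**2 + 15*θ/14 + 26/3.
Order-2 pole: residue = g'(a); g'(-1/3) = 577/42, so the residue is 577/42.

The residue is 577/42.


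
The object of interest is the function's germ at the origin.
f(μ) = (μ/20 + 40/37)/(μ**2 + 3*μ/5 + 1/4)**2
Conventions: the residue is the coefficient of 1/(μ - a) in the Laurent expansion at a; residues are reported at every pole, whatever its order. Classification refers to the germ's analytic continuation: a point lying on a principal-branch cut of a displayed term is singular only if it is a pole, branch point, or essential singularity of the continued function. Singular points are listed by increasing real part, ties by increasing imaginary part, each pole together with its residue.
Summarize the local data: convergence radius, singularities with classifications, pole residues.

Radius of convergence at 0: 1/2.
At (-3/10) - (2/5)*i: a pole of order 2; residue (39445/9472)*i.
At (-3/10) + (2/5)*i: a pole of order 2; residue -(39445/9472)*i.

Denominator factor (μ**2 + 3*μ/5 + 1/4)^2: discriminant -16/25, complex-conjugate roots (-3/10) + (2/5)*i and (-3/10) - (2/5)*i; poles of order 2, moduli 1/2 and 1/2.
The radius of convergence is the smallest modulus among the singular points: 1/2.
The factor μ**2 + 3*μ/5 + 1/4 splits as (μ - a)(μ - a') with a = (-3/10) - (2/5)*i, a' = (-3/10) + (2/5)*i. At the order-2 pole a set g(μ) = (μ - a)^2*f(μ) = [μ/20 + 40/37] / (μ - a')^2.
Order-2 pole: residue = g'(a); g'((-3/10) - (2/5)*i) = (39445/9472)*i, so the residue is (39445/9472)*i.
The factor μ**2 + 3*μ/5 + 1/4 splits as (μ - a)(μ - a') with a = (-3/10) + (2/5)*i, a' = (-3/10) - (2/5)*i. At the order-2 pole a set g(μ) = (μ - a)^2*f(μ) = [μ/20 + 40/37] / (μ - a')^2.
Order-2 pole: residue = g'(a); g'((-3/10) + (2/5)*i) = -(39445/9472)*i, so the residue is -(39445/9472)*i.
List the singular points by increasing real part (a conjugate pair: the negative imaginary part first).


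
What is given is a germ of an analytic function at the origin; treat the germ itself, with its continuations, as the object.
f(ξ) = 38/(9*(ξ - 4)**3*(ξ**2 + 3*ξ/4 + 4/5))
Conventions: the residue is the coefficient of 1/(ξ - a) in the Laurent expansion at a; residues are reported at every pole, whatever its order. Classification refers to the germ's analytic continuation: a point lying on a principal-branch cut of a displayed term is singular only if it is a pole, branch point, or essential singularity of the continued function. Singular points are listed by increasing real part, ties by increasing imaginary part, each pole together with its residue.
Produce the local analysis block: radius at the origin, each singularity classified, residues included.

Denominator factor (ξ**2 + 3*ξ/4 + 4/5): discriminant -211/80, complex-conjugate roots (-3/8) + ((1/40)*sqrt(1055))*i and (-3/8) - ((1/40)*sqrt(1055))*i; poles of order 1, moduli (2/5)*sqrt(5) and (2/5)*sqrt(5).
Denominator factor (ξ - 4)^3: pole of order 3 at 4, modulus 4.
The radius of convergence is the smallest modulus among the singular points: (2/5)*sqrt(5).
The factor ξ**2 + 3*ξ/4 + 4/5 splits as (ξ - a)(ξ - a') with a = (-3/8) - ((1/40)*sqrt(1055))*i, a' = (-3/8) + ((1/40)*sqrt(1055))*i. At the order-1 pole a set g(ξ) = (ξ - a)*f(ξ) = [38/(9*(ξ - 4)**3)] / (ξ - a').
Simple pole: residue = g(a) at a = (-3/8) - ((1/40)*sqrt(1055))*i, which is (-2156975/139723056) - ((22826125/29481564816)*sqrt(1055))*i.
The factor ξ**2 + 3*ξ/4 + 4/5 splits as (ξ - a)(ξ - a') with a = (-3/8) + ((1/40)*sqrt(1055))*i, a' = (-3/8) - ((1/40)*sqrt(1055))*i. At the order-1 pole a set g(ξ) = (ξ - a)*f(ξ) = [38/(9*(ξ - 4)**3)] / (ξ - a').
Simple pole: residue = g(a) at a = (-3/8) + ((1/40)*sqrt(1055))*i, which is (-2156975/139723056) + ((22826125/29481564816)*sqrt(1055))*i.
At the order-3 pole 4 set g(ξ) = (ξ - (4))^3*f(ξ) = 38/(9*(ξ**2 + 3*ξ/4 + 4/5)).
Order-3 pole: residue = g''(a)/2; g''(4) = 2156975/34930764, so the residue is 2156975/69861528.
List the singular points by increasing real part (a conjugate pair: the negative imaginary part first).

Radius of convergence at 0: (2/5)*sqrt(5).
At (-3/8) - ((1/40)*sqrt(1055))*i: a pole of order 1; residue (-2156975/139723056) - ((22826125/29481564816)*sqrt(1055))*i.
At (-3/8) + ((1/40)*sqrt(1055))*i: a pole of order 1; residue (-2156975/139723056) + ((22826125/29481564816)*sqrt(1055))*i.
At 4: a pole of order 3; residue 2156975/69861528.


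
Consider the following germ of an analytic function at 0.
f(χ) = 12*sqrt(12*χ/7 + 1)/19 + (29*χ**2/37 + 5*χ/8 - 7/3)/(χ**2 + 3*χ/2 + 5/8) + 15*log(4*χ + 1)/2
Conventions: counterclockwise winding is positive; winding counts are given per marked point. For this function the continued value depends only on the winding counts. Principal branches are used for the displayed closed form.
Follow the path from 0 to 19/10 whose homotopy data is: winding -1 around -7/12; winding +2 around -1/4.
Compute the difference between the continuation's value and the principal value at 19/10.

The rational part is single-valued and drops out of the difference; each branch term changes only by its own monodromy.
(15/2)*log(1 - χ/(-1/4)): each positive loop around -1/4 adds 2*pi*i to the log, so winding +2 contributes (15/2)*(2)*2*pi*i = (30)*pi*i.
(12/19)*sqrt(1 - χ/(-7/12)): winding -1 is odd, the square root flips sign, contributing -2*(12/19)*sqrt(1 - (19/10)/(-7/12)) = -2*(12/19)*sqrt(149/35) = -(24/665)*sqrt(5215).
Summing the contributions at χ = 19/10 gives (-(24/665)*sqrt(5215)) + ((30)*pi)*i.

Continued minus principal equals (-(24/665)*sqrt(5215)) + ((30)*pi)*i.


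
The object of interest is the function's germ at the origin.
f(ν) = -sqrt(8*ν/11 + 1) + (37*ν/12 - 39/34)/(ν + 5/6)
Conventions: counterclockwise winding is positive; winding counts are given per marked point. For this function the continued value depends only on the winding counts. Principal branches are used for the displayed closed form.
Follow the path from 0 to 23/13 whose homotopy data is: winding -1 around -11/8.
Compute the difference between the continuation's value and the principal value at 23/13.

Continued minus principal equals (2/143)*sqrt(46761).

The rational part is single-valued and drops out of the difference; each branch term changes only by its own monodromy.
(-1)*sqrt(1 - ν/(-11/8)): winding -1 is odd, the square root flips sign, contributing -2*(-1)*sqrt(1 - (23/13)/(-11/8)) = -2*(-1)*sqrt(327/143) = (2/143)*sqrt(46761).
Summing the contributions at ν = 23/13 gives (2/143)*sqrt(46761).


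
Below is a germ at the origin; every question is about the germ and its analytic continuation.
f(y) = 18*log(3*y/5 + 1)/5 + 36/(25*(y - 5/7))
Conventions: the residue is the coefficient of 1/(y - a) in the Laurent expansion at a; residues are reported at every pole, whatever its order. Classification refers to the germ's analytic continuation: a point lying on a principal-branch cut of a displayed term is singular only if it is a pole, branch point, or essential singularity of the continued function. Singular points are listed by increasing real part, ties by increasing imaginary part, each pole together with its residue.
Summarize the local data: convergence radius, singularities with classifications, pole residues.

Radius of convergence at 0: 5/7.
At -5/3: a logarithmic branch point.
At 5/7: a pole of order 1; residue 36/25.

Denominator factor (y - 5/7): pole of order 1 at 5/7, modulus 5/7.
Branch term (18/5)*log(1 - y/(-5/3)): its argument vanishes at y = -5/3, a logarithmic branch point, modulus 5/3.
The radius of convergence is the smallest modulus among the singular points: 5/7.
The branch term is analytic at 5/7 and contributes nothing to the residue; only the rational part matters.
At the order-1 pole 5/7 set g(y) = (y - (5/7))*(rational part) = 36/25.
Simple pole: residue = g(a) at a = 5/7, which is 36/25.
List the singular points by increasing real part (a conjugate pair: the negative imaginary part first).


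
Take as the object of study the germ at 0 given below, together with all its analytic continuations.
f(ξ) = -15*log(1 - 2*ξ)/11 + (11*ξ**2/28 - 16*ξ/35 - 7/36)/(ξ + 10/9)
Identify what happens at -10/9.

The point is a pole of order 1.

The denominator factor ξ + 10/9 vanishes at -10/9 and appears to the power 1; the numerator there equals 1811/2268, nonzero, and no other factor vanishes.
The branch terms are analytic at this point.
Hence a pole whose order is the multiplicity, 1.


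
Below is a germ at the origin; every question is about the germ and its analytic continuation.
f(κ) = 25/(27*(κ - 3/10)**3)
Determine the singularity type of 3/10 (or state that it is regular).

The denominator factor κ - 3/10 vanishes at 3/10 and appears to the power 3; the numerator there equals 25/27, nonzero, and no other factor vanishes.
Hence a pole whose order is the multiplicity, 3.

The point is a pole of order 3.


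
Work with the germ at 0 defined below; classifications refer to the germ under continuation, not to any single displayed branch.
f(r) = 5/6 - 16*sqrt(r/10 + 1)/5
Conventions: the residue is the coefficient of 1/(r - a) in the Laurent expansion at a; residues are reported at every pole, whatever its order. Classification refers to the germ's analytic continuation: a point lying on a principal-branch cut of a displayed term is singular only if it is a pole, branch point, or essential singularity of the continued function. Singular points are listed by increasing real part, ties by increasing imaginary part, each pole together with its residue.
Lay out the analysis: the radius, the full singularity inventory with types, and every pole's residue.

Radius of convergence at 0: 10.
At -10: an algebraic (square-root) branch point.

Branch term (-16/5)*sqrt(1 - r/(-10)): its argument vanishes at r = -10, a square-root branch point, modulus 10.
The radius of convergence is the smallest modulus among the singular points: 10.


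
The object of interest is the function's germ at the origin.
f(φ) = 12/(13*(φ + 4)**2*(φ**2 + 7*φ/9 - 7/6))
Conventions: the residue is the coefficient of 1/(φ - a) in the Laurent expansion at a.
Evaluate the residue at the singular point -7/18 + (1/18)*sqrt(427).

The residue is -1080/44521 + (502416/247136071)*sqrt(427).

The factor φ**2 + 7*φ/9 - 7/6 splits as (φ - a)(φ - a') with a = -7/18 + (1/18)*sqrt(427), a' = -7/18 - (1/18)*sqrt(427). At the order-1 pole a set g(φ) = (φ - a)*f(φ) = [12/(13*(φ + 4)**2)] / (φ - a').
Simple pole: residue = g(a) at a = -7/18 + (1/18)*sqrt(427), which is -1080/44521 + (502416/247136071)*sqrt(427).


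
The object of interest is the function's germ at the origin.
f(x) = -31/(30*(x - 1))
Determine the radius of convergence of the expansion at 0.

The radius of convergence is 1.

Denominator factor (x - 1): pole of order 1 at 1, modulus 1.
The radius of convergence is the smallest modulus among the singular points: 1.


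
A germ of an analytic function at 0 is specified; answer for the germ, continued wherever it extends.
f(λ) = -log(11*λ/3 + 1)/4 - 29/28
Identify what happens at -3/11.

The term (-1/4)*log(1 - λ/(-3/11)) has argument 1 - -3/11/(-3/11) = 0 at -3/11: a logarithmic (infinitely-sheeted) branch point; the remaining terms are analytic or single-valued there.

The point is a logarithmic branch point.


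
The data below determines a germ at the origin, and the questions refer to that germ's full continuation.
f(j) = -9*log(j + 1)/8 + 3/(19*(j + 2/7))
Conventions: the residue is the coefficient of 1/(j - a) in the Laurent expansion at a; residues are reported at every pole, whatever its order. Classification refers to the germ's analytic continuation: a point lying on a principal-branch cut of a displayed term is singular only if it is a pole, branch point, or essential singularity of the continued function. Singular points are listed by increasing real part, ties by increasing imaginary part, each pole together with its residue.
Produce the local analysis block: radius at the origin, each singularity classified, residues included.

Radius of convergence at 0: 2/7.
At -1: a logarithmic branch point.
At -2/7: a pole of order 1; residue 3/19.

Denominator factor (j + 2/7): pole of order 1 at -2/7, modulus 2/7.
Branch term (-9/8)*log(1 - j/(-1)): its argument vanishes at j = -1, a logarithmic branch point, modulus 1.
The radius of convergence is the smallest modulus among the singular points: 2/7.
The branch term is analytic at -2/7 and contributes nothing to the residue; only the rational part matters.
At the order-1 pole -2/7 set g(j) = (j - (-2/7))*(rational part) = 3/19.
Simple pole: residue = g(a) at a = -2/7, which is 3/19.
List the singular points by increasing real part (a conjugate pair: the negative imaginary part first).


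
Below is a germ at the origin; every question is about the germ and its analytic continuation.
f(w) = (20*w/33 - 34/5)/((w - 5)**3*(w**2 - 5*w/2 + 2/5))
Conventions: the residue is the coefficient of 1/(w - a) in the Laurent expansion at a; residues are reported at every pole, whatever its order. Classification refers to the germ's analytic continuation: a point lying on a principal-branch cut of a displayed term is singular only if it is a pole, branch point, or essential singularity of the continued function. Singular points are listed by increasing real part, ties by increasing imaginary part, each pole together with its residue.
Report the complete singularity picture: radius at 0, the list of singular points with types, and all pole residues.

Radius of convergence at 0: 5/4 - (1/20)*sqrt(465).
At 5/4 - (1/20)*sqrt(465): a pole of order 1; residue 1221290/23613579 - (244750/66547359)*sqrt(465).
At 5/4 + (1/20)*sqrt(465): a pole of order 1; residue 1221290/23613579 + (244750/66547359)*sqrt(465).
At 5: a pole of order 3; residue -2442580/23613579.


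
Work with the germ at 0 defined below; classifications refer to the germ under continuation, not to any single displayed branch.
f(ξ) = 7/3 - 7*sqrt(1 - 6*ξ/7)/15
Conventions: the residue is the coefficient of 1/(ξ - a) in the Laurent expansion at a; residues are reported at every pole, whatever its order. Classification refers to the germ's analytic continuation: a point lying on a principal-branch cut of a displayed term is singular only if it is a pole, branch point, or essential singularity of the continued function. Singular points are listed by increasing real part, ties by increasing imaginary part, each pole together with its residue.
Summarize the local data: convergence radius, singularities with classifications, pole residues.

Branch term (-7/15)*sqrt(1 - ξ/(7/6)): its argument vanishes at ξ = 7/6, a square-root branch point, modulus 7/6.
The radius of convergence is the smallest modulus among the singular points: 7/6.

Radius of convergence at 0: 7/6.
At 7/6: an algebraic (square-root) branch point.


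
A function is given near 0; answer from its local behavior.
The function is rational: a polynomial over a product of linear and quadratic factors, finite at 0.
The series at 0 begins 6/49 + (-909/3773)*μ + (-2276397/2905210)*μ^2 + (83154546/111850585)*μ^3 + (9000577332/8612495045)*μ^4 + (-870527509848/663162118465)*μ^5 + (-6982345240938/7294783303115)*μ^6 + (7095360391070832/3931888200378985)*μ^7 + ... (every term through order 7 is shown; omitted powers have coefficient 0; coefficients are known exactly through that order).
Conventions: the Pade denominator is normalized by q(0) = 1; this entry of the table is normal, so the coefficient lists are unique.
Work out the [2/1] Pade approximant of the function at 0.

Taylor coefficients needed (read off): a_0 = 6/49, a_1 = -909/3773, a_2 = -2276397/2905210, a_3 = 83154546/111850585.
Write the denominator as Q(μ) = 1 + q1*μ. Requiring Q*f - P = O(μ^4) with deg P <= 2 kills the coefficients of μ^3..μ^3 in Q*f:
  μ^3: a_3 + q1*a_2 = 0, i.e. 83154546/111850585 + (-2276397/2905210)*q1 = 0.
Solving this linear system: q1 = 6159596/6491947.
The numerator is Q*f truncated at degree 2: P0 = a_0 = 6/49; P1 = a_1 + q1*a_0 = -39681123/318105403; P2 = a_2 + q1*a_1 = -247916035107/244941160310.

The Pade approximant has numerator coefficients [6/49, -39681123/318105403, -247916035107/244941160310]; denominator coefficients [1, 6159596/6491947].


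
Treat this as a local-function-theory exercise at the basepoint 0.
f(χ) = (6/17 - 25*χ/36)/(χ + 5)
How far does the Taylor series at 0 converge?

The radius of convergence is 5.

Denominator factor (χ + 5): pole of order 1 at -5, modulus 5.
The radius of convergence is the smallest modulus among the singular points: 5.


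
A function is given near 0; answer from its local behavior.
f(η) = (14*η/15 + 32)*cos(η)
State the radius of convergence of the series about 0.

The radius of convergence is infinite.

The factor cos(η) is entire and contributes no finite singular point.
The polynomial part has no poles.
No finite singular points: the Taylor series at 0 converges everywhere.


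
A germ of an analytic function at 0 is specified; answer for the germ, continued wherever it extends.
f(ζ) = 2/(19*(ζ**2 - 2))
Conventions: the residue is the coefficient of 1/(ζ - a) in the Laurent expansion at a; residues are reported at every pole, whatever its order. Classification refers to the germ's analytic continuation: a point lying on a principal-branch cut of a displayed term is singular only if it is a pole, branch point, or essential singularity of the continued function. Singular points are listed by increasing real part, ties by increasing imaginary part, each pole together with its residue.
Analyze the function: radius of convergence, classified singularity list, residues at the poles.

Denominator factor (ζ**2 - 2): discriminant 8, real irrational roots sqrt(2) and -sqrt(2); poles of order 1, moduli sqrt(2) and sqrt(2).
The radius of convergence is the smallest modulus among the singular points: sqrt(2).
The factor ζ**2 - 2 splits as (ζ - a)(ζ - a') with a = -sqrt(2), a' = sqrt(2). At the order-1 pole a set g(ζ) = (ζ - a)*f(ζ) = [2/19] / (ζ - a').
Simple pole: residue = g(a) at a = -sqrt(2), which is -(1/38)*sqrt(2).
The factor ζ**2 - 2 splits as (ζ - a)(ζ - a') with a = sqrt(2), a' = -sqrt(2). At the order-1 pole a set g(ζ) = (ζ - a)*f(ζ) = [2/19] / (ζ - a').
Simple pole: residue = g(a) at a = sqrt(2), which is (1/38)*sqrt(2).
List the singular points by increasing real part (a conjugate pair: the negative imaginary part first).

Radius of convergence at 0: sqrt(2).
At -sqrt(2): a pole of order 1; residue -(1/38)*sqrt(2).
At sqrt(2): a pole of order 1; residue (1/38)*sqrt(2).


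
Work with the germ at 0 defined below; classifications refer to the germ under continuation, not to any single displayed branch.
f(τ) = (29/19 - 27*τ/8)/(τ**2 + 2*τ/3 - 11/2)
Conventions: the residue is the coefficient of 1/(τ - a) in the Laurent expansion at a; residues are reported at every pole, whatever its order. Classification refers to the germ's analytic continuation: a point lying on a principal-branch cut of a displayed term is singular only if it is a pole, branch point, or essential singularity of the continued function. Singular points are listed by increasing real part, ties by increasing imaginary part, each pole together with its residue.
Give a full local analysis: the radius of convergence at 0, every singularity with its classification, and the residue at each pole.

Radius of convergence at 0: -1/3 + (1/6)*sqrt(202).
At -1/3 - (1/6)*sqrt(202): a pole of order 1; residue -27/16 - (1209/30704)*sqrt(202).
At -1/3 + (1/6)*sqrt(202): a pole of order 1; residue -27/16 + (1209/30704)*sqrt(202).

Denominator factor (τ**2 + 2*τ/3 - 11/2): discriminant 202/9, real irrational roots -1/3 + (1/6)*sqrt(202) and -1/3 - (1/6)*sqrt(202); poles of order 1, moduli -1/3 + (1/6)*sqrt(202) and 1/3 + (1/6)*sqrt(202).
The radius of convergence is the smallest modulus among the singular points: -1/3 + (1/6)*sqrt(202).
The factor τ**2 + 2*τ/3 - 11/2 splits as (τ - a)(τ - a') with a = -1/3 - (1/6)*sqrt(202), a' = -1/3 + (1/6)*sqrt(202). At the order-1 pole a set g(τ) = (τ - a)*f(τ) = [29/19 - 27*τ/8] / (τ - a').
Simple pole: residue = g(a) at a = -1/3 - (1/6)*sqrt(202), which is -27/16 - (1209/30704)*sqrt(202).
The factor τ**2 + 2*τ/3 - 11/2 splits as (τ - a)(τ - a') with a = -1/3 + (1/6)*sqrt(202), a' = -1/3 - (1/6)*sqrt(202). At the order-1 pole a set g(τ) = (τ - a)*f(τ) = [29/19 - 27*τ/8] / (τ - a').
Simple pole: residue = g(a) at a = -1/3 + (1/6)*sqrt(202), which is -27/16 + (1209/30704)*sqrt(202).
List the singular points by increasing real part (a conjugate pair: the negative imaginary part first).


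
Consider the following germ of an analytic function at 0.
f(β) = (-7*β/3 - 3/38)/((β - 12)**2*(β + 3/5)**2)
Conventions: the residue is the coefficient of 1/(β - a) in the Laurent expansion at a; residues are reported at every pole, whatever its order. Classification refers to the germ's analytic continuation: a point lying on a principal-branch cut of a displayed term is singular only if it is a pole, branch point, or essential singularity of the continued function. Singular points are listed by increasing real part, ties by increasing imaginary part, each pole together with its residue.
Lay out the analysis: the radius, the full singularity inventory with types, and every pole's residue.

Radius of convergence at 0: 3/5.
At -3/5: a pole of order 2; residue -63550/4750893.
At 12: a pole of order 2; residue 63550/4750893.

Denominator factor (β - 12)^2: pole of order 2 at 12, modulus 12.
Denominator factor (β + 3/5)^2: pole of order 2 at -3/5, modulus 3/5.
The radius of convergence is the smallest modulus among the singular points: 3/5.
At the order-2 pole -3/5 set g(β) = (β - (-3/5))^2*f(β) = (-7*β/3 - 3/38)/(β - 12)**2.
Order-2 pole: residue = g'(a); g'(-3/5) = -63550/4750893, so the residue is -63550/4750893.
At the order-2 pole 12 set g(β) = (β - (12))^2*f(β) = (-7*β/3 - 3/38)/(β + 3/5)**2.
Order-2 pole: residue = g'(a); g'(12) = 63550/4750893, so the residue is 63550/4750893.
List the singular points by increasing real part (a conjugate pair: the negative imaginary part first).


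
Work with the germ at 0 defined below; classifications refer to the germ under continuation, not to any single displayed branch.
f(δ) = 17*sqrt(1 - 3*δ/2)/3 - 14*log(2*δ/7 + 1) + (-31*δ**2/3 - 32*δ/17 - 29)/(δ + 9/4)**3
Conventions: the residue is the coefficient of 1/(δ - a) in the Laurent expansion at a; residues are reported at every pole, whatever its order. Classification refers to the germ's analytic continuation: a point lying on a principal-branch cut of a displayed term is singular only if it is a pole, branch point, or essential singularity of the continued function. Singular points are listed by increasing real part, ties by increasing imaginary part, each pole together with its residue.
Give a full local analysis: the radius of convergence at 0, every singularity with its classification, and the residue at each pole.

Denominator factor (δ + 9/4)^3: pole of order 3 at -9/4, modulus 9/4.
Branch term (-14)*log(1 - δ/(-7/2)): its argument vanishes at δ = -7/2, a logarithmic branch point, modulus 7/2.
Branch term (17/3)*sqrt(1 - δ/(2/3)): its argument vanishes at δ = 2/3, a square-root branch point, modulus 2/3.
The radius of convergence is the smallest modulus among the singular points: 2/3.
The branch terms are analytic at -9/4 and contribute nothing to the residue; only the rational part matters.
At the order-3 pole -9/4 set g(δ) = (δ - (-9/4))^3*(rational part) = -31*δ**2/3 - 32*δ/17 - 29.
Order-3 pole: residue = g''(a)/2; g''(-9/4) = -62/3, so the residue is -31/3.
List the singular points by increasing real part (a conjugate pair: the negative imaginary part first).

Radius of convergence at 0: 2/3.
At -7/2: a logarithmic branch point.
At -9/4: a pole of order 3; residue -31/3.
At 2/3: an algebraic (square-root) branch point.


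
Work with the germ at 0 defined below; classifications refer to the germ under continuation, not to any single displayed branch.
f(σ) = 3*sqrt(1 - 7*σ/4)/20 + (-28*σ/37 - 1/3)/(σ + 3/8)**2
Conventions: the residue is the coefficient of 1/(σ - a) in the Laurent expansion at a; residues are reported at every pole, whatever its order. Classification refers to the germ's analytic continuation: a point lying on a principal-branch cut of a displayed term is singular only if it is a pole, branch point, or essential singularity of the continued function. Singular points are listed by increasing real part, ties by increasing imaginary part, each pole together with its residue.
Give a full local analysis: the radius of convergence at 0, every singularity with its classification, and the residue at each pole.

Radius of convergence at 0: 3/8.
At -3/8: a pole of order 2; residue -28/37.
At 4/7: an algebraic (square-root) branch point.

Denominator factor (σ + 3/8)^2: pole of order 2 at -3/8, modulus 3/8.
Branch term (3/20)*sqrt(1 - σ/(4/7)): its argument vanishes at σ = 4/7, a square-root branch point, modulus 4/7.
The radius of convergence is the smallest modulus among the singular points: 3/8.
The branch term is analytic at -3/8 and contributes nothing to the residue; only the rational part matters.
At the order-2 pole -3/8 set g(σ) = (σ - (-3/8))^2*(rational part) = -28*σ/37 - 1/3.
Order-2 pole: residue = g'(a); g'(-3/8) = -28/37, so the residue is -28/37.
List the singular points by increasing real part (a conjugate pair: the negative imaginary part first).


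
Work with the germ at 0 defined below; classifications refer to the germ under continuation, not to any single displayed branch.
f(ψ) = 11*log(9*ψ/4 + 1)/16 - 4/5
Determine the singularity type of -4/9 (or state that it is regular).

The term (11/16)*log(1 - ψ/(-4/9)) has argument 1 - -4/9/(-4/9) = 0 at -4/9: a logarithmic (infinitely-sheeted) branch point; the remaining terms are analytic or single-valued there.

The point is a logarithmic branch point.


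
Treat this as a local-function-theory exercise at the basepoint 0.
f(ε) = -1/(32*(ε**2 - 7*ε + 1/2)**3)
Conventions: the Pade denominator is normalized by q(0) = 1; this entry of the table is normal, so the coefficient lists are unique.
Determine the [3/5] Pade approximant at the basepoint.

The Pade approximant has numerator coefficients [-1/4, -585/27104, -3/1936, -1/13552]; denominator coefficients [1, -284007/6776, 71436/121, -2423248/847, 113772/121, -70563/847].

Taylor coefficients needed (expand at 0): a_0 = -1/4, a_1 = -21/2, a_2 = -585/2, a_3 = -6776, a_4 = -141126, a_5 = -2741676, a_6 = -50707532, a_7 = -904118880, a_8 = -15669957804.
Write the denominator as Q(ε) = 1 + q1*ε + q2*ε^2 + q3*ε^3 + q4*ε^4 + q5*ε^5. Requiring Q*f - P = O(ε^9) with deg P <= 3 kills the coefficients of ε^4..ε^8 in Q*f:
  ε^4: a_4 + q1*a_3 + q2*a_2 + q3*a_1 + q4*a_0 = 0, i.e. -141126 + (-6776)*q1 + (-585/2)*q2 + (-21/2)*q3 + (-1/4)*q4 = 0.
  ε^5: a_5 + q1*a_4 + q2*a_3 + q3*a_2 + q4*a_1 + q5*a_0 = 0, i.e. -2741676 + (-141126)*q1 + (-6776)*q2 + (-585/2)*q3 + (-21/2)*q4 + (-1/4)*q5 = 0.
  ε^6: a_6 + q1*a_5 + q2*a_4 + q3*a_3 + q4*a_2 + q5*a_1 = 0, i.e. -50707532 + (-2741676)*q1 + (-141126)*q2 + (-6776)*q3 + (-585/2)*q4 + (-21/2)*q5 = 0.
  ε^7: a_7 + q1*a_6 + q2*a_5 + q3*a_4 + q4*a_3 + q5*a_2 = 0, i.e. -904118880 + (-50707532)*q1 + (-2741676)*q2 + (-141126)*q3 + (-6776)*q4 + (-585/2)*q5 = 0.
  ε^8: a_8 + q1*a_7 + q2*a_6 + q3*a_5 + q4*a_4 + q5*a_3 = 0, i.e. -15669957804 + (-904118880)*q1 + (-50707532)*q2 + (-2741676)*q3 + (-141126)*q4 + (-6776)*q5 = 0.
Solving this linear system: q1 = -284007/6776, q2 = 71436/121, q3 = -2423248/847, q4 = 113772/121, q5 = -70563/847.
The numerator is Q*f truncated at degree 3: P0 = a_0 = -1/4; P1 = a_1 + q1*a_0 = -585/27104; P2 = a_2 + q1*a_1 + q2*a_0 = -3/1936; P3 = a_3 + q1*a_2 + q2*a_1 + q3*a_0 = -1/13552.


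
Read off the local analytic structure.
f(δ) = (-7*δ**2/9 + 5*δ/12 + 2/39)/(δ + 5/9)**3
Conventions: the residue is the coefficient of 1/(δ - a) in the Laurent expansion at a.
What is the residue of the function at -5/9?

At the order-3 pole -5/9 set g(δ) = (δ - (-5/9))^3*f(δ) = -7*δ**2/9 + 5*δ/12 + 2/39.
Order-3 pole: residue = g''(a)/2; g''(-5/9) = -14/9, so the residue is -7/9.

The residue is -7/9.


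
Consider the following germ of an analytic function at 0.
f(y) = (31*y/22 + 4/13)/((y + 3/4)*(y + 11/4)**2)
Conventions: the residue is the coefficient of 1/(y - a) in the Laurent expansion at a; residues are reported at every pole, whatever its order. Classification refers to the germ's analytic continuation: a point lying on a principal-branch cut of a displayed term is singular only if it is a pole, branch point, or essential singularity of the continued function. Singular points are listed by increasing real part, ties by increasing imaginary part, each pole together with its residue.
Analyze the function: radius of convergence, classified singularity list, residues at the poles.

Denominator factor (y + 3/4): pole of order 1 at -3/4, modulus 3/4.
Denominator factor (y + 11/4)^2: pole of order 2 at -11/4, modulus 11/4.
The radius of convergence is the smallest modulus among the singular points: 3/4.
At the order-2 pole -11/4 set g(y) = (y - (-11/4))^2*f(y) = (31*y/22 + 4/13)/(y + 3/4).
Order-2 pole: residue = g'(a); g'(-11/4) = 857/4576, so the residue is 857/4576.
At the order-1 pole -3/4 set g(y) = (y - (-3/4))*f(y) = (31*y/22 + 4/13)/(y + 11/4)**2.
Simple pole: residue = g(a) at a = -3/4, which is -857/4576.
List the singular points by increasing real part (a conjugate pair: the negative imaginary part first).

Radius of convergence at 0: 3/4.
At -11/4: a pole of order 2; residue 857/4576.
At -3/4: a pole of order 1; residue -857/4576.


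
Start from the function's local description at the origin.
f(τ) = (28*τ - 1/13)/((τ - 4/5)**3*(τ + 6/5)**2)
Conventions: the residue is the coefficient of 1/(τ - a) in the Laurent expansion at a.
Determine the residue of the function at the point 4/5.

At the order-3 pole 4/5 set g(τ) = (τ - (4/5))^3*f(τ) = (28*τ - 1/13)/(τ + 6/5)**2.
Order-3 pole: residue = g''(a)/2; g''(4/5) = -2927/520, so the residue is -2927/1040.

The residue is -2927/1040.


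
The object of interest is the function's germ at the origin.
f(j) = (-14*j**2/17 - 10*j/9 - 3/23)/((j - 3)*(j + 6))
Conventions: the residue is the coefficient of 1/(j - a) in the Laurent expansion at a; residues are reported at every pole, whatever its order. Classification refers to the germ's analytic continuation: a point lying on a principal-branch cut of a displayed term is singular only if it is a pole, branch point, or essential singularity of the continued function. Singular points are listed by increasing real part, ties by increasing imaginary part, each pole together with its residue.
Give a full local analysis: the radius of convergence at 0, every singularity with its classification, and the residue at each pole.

Radius of convergence at 0: 3.
At -6: a pole of order 1; residue 27109/10557.
At 3: a pole of order 1; residue -12757/10557.

Denominator factor (j - 3): pole of order 1 at 3, modulus 3.
Denominator factor (j + 6): pole of order 1 at -6, modulus 6.
The radius of convergence is the smallest modulus among the singular points: 3.
At the order-1 pole -6 set g(j) = (j - (-6))*f(j) = (-14*j**2/17 - 10*j/9 - 3/23)/(j - 3).
Simple pole: residue = g(a) at a = -6, which is 27109/10557.
At the order-1 pole 3 set g(j) = (j - (3))*f(j) = (-14*j**2/17 - 10*j/9 - 3/23)/(j + 6).
Simple pole: residue = g(a) at a = 3, which is -12757/10557.
List the singular points by increasing real part (a conjugate pair: the negative imaginary part first).


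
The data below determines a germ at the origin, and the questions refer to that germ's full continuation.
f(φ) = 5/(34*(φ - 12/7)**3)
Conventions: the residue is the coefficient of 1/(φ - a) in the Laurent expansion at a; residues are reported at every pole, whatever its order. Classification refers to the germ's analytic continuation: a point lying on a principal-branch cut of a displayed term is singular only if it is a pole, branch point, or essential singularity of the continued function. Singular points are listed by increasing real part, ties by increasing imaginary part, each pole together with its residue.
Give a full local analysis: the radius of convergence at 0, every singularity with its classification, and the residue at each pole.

Radius of convergence at 0: 12/7.
At 12/7: a pole of order 3; residue 0.

Denominator factor (φ - 12/7)^3: pole of order 3 at 12/7, modulus 12/7.
The radius of convergence is the smallest modulus among the singular points: 12/7.
At the order-3 pole 12/7 set g(φ) = (φ - (12/7))^3*f(φ) = 5/34.
Order-3 pole: residue = g''(a)/2; g''(12/7) = 0, so the residue is 0.


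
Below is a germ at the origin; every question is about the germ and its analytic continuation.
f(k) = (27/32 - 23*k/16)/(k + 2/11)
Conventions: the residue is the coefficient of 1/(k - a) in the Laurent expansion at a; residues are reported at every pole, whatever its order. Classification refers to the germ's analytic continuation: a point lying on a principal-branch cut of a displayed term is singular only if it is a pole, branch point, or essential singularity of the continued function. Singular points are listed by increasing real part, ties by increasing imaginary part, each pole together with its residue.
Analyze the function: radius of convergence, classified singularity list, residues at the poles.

Denominator factor (k + 2/11): pole of order 1 at -2/11, modulus 2/11.
The radius of convergence is the smallest modulus among the singular points: 2/11.
At the order-1 pole -2/11 set g(k) = (k - (-2/11))*f(k) = 27/32 - 23*k/16.
Simple pole: residue = g(a) at a = -2/11, which is 389/352.

Radius of convergence at 0: 2/11.
At -2/11: a pole of order 1; residue 389/352.


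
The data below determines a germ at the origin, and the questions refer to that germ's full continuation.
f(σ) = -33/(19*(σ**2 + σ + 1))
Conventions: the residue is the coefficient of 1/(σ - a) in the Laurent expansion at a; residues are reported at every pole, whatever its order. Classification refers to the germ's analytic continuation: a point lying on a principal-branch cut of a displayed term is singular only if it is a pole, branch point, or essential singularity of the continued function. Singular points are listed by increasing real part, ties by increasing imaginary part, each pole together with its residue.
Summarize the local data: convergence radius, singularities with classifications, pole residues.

Radius of convergence at 0: 1.
At (-1/2) - ((1/2)*sqrt(3))*i: a pole of order 1; residue -((11/19)*sqrt(3))*i.
At (-1/2) + ((1/2)*sqrt(3))*i: a pole of order 1; residue ((11/19)*sqrt(3))*i.


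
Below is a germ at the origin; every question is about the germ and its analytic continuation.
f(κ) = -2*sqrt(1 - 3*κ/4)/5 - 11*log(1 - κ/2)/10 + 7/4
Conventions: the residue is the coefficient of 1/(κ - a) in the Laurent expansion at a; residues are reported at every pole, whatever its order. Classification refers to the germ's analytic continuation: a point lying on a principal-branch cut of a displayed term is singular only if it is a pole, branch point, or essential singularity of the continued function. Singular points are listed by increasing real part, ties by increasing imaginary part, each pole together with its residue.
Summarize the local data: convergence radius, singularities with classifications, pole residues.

Radius of convergence at 0: 4/3.
At 4/3: an algebraic (square-root) branch point.
At 2: a logarithmic branch point.

Branch term (-11/10)*log(1 - κ/(2)): its argument vanishes at κ = 2, a logarithmic branch point, modulus 2.
Branch term (-2/5)*sqrt(1 - κ/(4/3)): its argument vanishes at κ = 4/3, a square-root branch point, modulus 4/3.
The radius of convergence is the smallest modulus among the singular points: 4/3.
List the singular points by increasing real part (a conjugate pair: the negative imaginary part first).


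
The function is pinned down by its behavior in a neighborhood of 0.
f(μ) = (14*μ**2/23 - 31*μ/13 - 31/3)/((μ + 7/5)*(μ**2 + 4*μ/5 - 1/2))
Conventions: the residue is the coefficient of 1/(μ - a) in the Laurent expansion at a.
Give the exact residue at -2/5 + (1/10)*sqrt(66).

The factor μ**2 + 4*μ/5 - 1/2 splits as (μ - a)(μ - a') with a = -2/5 + (1/10)*sqrt(66), a' = -2/5 - (1/10)*sqrt(66). At the order-1 pole a set g(μ) = (μ - a)*f(μ) = [(14*μ**2/23 - 31*μ/13 - 31/3)/(μ + 7/5)] / (μ - a').
Simple pole: residue = g(a) at a = -2/5 + (1/10)*sqrt(66), which is 134747/15249 - (1566413/1006434)*sqrt(66).

The residue is 134747/15249 - (1566413/1006434)*sqrt(66).


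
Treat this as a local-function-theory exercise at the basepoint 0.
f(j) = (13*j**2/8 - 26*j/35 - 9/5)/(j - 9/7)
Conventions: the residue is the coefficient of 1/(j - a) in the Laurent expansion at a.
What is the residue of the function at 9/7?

The residue is -27/392.

At the order-1 pole 9/7 set g(j) = (j - (9/7))*f(j) = 13*j**2/8 - 26*j/35 - 9/5.
Simple pole: residue = g(a) at a = 9/7, which is -27/392.


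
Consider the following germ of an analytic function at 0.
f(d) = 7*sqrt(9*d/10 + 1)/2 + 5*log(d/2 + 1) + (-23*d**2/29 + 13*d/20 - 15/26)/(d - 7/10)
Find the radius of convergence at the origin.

The radius of convergence is 7/10.

Denominator factor (d - 7/10): pole of order 1 at 7/10, modulus 7/10.
Branch term (7/2)*sqrt(1 - d/(-10/9)): its argument vanishes at d = -10/9, a square-root branch point, modulus 10/9.
Branch term (5)*log(1 - d/(-2)): its argument vanishes at d = -2, a logarithmic branch point, modulus 2.
The radius of convergence is the smallest modulus among the singular points: 7/10.


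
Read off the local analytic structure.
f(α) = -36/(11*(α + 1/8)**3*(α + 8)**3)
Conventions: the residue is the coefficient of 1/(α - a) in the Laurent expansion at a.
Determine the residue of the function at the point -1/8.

At the order-3 pole -1/8 set g(α) = (α - (-1/8))^3*f(α) = -36/(11*(α + 8)**3).
Order-3 pole: residue = g''(a)/2; g''(-1/8) = -524288/404325999, so the residue is -262144/404325999.

The residue is -262144/404325999.
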